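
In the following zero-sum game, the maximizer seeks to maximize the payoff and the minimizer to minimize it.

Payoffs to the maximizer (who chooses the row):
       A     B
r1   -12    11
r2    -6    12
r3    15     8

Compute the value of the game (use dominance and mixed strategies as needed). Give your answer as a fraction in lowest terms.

228/25

Row r1 is strictly dominated by row r2, so the maximizer never plays it.
The remaining 2×2 game on (r2, r3) × (A, B) has no saddle point. Let the maximizer play r2 with probability p; indifference gives −6p + 15(1−p) = 12p + 8(1−p), so p = 7/25.
Similarly the minimizer's optimal q on A is 4/25, and the value is -6·(4/25) + (12)·(21/25) = 228/25.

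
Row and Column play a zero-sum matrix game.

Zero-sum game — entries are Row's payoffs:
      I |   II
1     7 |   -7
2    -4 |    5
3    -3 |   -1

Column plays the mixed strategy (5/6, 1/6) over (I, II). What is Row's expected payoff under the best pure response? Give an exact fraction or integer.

14/3

1: (7)·(5/6) + (-7)·(1/6) = 14/3.
2: (-4)·(5/6) + (5)·(1/6) = -5/2.
3: (-3)·(5/6) + (-1)·(1/6) = -8/3.
The best pure response is 1 with expected payoff 14/3.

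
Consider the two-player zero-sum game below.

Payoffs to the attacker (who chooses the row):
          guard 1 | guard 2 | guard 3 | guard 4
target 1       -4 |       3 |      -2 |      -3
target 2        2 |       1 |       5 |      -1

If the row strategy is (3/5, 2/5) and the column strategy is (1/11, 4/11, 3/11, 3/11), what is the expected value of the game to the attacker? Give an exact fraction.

3/11

Against (1/11, 4/11, 3/11, 3/11), each row's expected payoff is target 1: -7/11; target 2: 18/11.
Taking the (3/5, 2/5)-weighted average: (3/5)·(-7/11) + (2/5)·(18/11) = 3/11.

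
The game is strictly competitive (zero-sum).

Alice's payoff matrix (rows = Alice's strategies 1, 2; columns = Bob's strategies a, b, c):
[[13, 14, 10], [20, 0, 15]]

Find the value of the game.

Column a is strictly dominated by c for Bob (it gives Alice more in every row).
The remaining 2×2 game on (1, 2) × (b, c) has no saddle point. Let Alice play 1 with probability p; indifference gives 14p = 10p + 15(1−p), so p = 15/19.
Similarly Bob's optimal q on b is 5/19, and the value is 14·(5/19) + (10)·(14/19) = 210/19.

210/19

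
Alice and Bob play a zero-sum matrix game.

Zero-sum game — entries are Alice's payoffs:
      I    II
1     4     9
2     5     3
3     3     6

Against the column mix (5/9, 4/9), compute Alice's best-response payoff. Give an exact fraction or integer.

56/9

1: (4)·(5/9) + (9)·(4/9) = 56/9.
2: (5)·(5/9) + (3)·(4/9) = 37/9.
3: (3)·(5/9) + (6)·(4/9) = 13/3.
The best pure response is 1 with expected payoff 56/9.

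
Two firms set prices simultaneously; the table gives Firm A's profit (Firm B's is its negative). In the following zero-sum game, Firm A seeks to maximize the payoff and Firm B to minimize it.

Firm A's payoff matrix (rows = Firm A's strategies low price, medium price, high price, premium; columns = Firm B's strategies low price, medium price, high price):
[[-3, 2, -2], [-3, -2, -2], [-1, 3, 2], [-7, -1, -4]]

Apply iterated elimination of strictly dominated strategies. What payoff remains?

-1

Row medium price is strictly dominated by row high price (-1>-3, 3>-2, 2>-2); eliminate medium price.
Row low price is strictly dominated by row high price (-1>-3, 3>2, 2>-2); eliminate low price.
Row premium is strictly dominated by row high price (-1>-7, 3>-1, 2>-4); eliminate premium.
Column high price is strictly dominated by low price for Firm B (-1<2); eliminate high price.
Column medium price is strictly dominated by low price for Firm B (-1<3); eliminate medium price.
Only (high price, low price) remains, with payoff -1.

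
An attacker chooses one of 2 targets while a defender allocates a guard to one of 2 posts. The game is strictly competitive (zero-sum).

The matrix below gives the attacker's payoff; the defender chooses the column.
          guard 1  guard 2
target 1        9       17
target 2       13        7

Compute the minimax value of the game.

79/7

Row minima are 9 and 7, so the attacker's maximin is 9; column maxima are 13 and 17, so the defender's minimax is 13. These differ, so the equilibrium is in mixed strategies.
Let the attacker play target 1 with probability p. The defender is indifferent when 9p + 13(1−p) = 17p + 7(1−p), giving p = 3/7.
Let the defender play guard 1 with probability q. The attacker is indifferent when 9q + 17(1−q) = 13q + 7(1−q), giving q = 5/7.
The value is 9·(5/7) + (17)·(2/7) = 79/7.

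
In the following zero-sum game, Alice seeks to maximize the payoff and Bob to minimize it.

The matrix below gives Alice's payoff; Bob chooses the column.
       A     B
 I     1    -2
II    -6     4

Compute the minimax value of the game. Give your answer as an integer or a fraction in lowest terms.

Row minima are -2 and -6, so Alice's maximin is -2; column maxima are 1 and 4, so Bob's minimax is 1. These differ, so the equilibrium is in mixed strategies.
Let Alice play I with probability p. Bob is indifferent when p − 6(1−p) = −2p + 4(1−p), giving p = 10/13.
Let Bob play A with probability q. Alice is indifferent when q − 2(1−q) = −6q + 4(1−q), giving q = 6/13.
The value is 1·(6/13) + (-2)·(7/13) = -8/13.

-8/13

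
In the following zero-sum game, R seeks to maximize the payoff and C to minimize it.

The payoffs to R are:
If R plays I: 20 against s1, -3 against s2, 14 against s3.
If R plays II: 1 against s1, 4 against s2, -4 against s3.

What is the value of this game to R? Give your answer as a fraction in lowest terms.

44/25

Column s1 is strictly dominated by s3 for C (it gives R more in every row).
The remaining 2×2 game on (I, II) × (s2, s3) has no saddle point. Let R play I with probability p; indifference gives −3p + 4(1−p) = 14p − 4(1−p), so p = 8/25.
Similarly C's optimal q on s2 is 18/25, and the value is -3·(18/25) + (14)·(7/25) = 44/25.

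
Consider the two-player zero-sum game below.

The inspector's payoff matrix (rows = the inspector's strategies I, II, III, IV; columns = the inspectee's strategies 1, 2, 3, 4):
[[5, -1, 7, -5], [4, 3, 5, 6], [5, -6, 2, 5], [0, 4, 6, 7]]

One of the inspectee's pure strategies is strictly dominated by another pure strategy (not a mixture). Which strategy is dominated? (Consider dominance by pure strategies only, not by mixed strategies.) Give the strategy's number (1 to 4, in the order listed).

The inspectee prefers columns that give the inspector less. Compare 3 with 2: -1 < 7, 3 < 5, -6 < 2, 4 < 6.
So 2 strictly dominates 3 for the inspectee; 3 is strictly dominated.

3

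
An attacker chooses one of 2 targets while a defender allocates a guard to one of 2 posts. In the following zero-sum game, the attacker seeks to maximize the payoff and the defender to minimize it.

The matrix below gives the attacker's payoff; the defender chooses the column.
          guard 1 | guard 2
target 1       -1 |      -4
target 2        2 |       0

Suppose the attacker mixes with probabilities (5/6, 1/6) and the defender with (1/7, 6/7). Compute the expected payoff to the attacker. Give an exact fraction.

Against (1/7, 6/7), each row's expected payoff is target 1: -25/7; target 2: 2/7.
Taking the (5/6, 1/6)-weighted average: (5/6)·(-25/7) + (1/6)·(2/7) = -41/14.

-41/14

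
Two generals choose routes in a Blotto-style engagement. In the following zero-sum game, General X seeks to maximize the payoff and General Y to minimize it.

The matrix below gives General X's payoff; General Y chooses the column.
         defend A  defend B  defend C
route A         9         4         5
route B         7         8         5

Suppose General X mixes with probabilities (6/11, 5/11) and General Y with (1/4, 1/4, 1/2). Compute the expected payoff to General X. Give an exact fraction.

Against (1/4, 1/4, 1/2), each row's expected payoff is route A: 23/4; route B: 25/4.
Taking the (6/11, 5/11)-weighted average: (6/11)·(23/4) + (5/11)·(25/4) = 263/44.

263/44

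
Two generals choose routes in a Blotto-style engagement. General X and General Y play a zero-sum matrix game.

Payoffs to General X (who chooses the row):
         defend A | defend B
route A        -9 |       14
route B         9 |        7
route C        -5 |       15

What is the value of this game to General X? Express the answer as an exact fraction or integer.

85/11

Row route A is strictly dominated by row route C, so General X never plays it.
The remaining 2×2 game on (route B, route C) × (defend A, defend B) has no saddle point. Let General X play route B with probability p; indifference gives 9p − 5(1−p) = 7p + 15(1−p), so p = 10/11.
Similarly General Y's optimal q on defend A is 4/11, and the value is 9·(4/11) + (7)·(7/11) = 85/11.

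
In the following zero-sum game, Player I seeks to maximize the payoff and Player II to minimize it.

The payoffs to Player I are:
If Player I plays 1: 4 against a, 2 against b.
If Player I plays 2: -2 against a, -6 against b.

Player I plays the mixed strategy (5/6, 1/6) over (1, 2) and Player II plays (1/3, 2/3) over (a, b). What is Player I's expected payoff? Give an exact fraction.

Against (1/3, 2/3), each row's expected payoff is 1: 8/3; 2: -14/3.
Taking the (5/6, 1/6)-weighted average: (5/6)·(8/3) + (1/6)·(-14/3) = 13/9.

13/9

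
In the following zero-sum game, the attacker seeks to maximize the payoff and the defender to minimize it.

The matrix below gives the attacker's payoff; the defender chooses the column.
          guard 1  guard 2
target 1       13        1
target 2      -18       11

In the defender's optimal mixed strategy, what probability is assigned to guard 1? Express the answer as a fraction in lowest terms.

Row minima are 1 and -18, so the attacker's maximin is 1; column maxima are 13 and 11, so the defender's minimax is 11. These differ, so the equilibrium is in mixed strategies.
Let the defender play guard 1 with probability q. The attacker is indifferent when 13q + (1−q) = −18q + 11(1−q), giving q = 10/41.

10/41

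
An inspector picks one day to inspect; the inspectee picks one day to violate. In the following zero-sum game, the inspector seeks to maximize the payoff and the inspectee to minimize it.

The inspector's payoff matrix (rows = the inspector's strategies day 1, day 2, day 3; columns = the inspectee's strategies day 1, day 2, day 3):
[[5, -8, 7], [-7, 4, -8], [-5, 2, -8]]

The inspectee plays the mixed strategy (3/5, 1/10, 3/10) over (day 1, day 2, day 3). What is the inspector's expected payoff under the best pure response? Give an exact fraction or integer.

day 1: (5)·(3/5) + (-8)·(1/10) + (7)·(3/10) = 43/10.
day 2: (-7)·(3/5) + (4)·(1/10) + (-8)·(3/10) = -31/5.
day 3: (-5)·(3/5) + (2)·(1/10) + (-8)·(3/10) = -26/5.
The best pure response is day 1 with expected payoff 43/10.

43/10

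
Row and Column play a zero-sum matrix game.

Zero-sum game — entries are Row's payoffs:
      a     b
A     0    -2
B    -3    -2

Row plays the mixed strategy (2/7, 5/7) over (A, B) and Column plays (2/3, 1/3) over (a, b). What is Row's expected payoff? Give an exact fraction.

-44/21

Against (2/3, 1/3), each row's expected payoff is A: -2/3; B: -8/3.
Taking the (2/7, 5/7)-weighted average: (2/7)·(-2/3) + (5/7)·(-8/3) = -44/21.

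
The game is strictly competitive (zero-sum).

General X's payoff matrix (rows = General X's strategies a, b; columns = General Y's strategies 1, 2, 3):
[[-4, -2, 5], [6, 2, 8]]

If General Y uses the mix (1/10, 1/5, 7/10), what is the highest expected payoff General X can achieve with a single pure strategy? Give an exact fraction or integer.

33/5

a: (-4)·(1/10) + (-2)·(1/5) + (5)·(7/10) = 27/10.
b: (6)·(1/10) + (2)·(1/5) + (8)·(7/10) = 33/5.
The best pure response is b with expected payoff 33/5.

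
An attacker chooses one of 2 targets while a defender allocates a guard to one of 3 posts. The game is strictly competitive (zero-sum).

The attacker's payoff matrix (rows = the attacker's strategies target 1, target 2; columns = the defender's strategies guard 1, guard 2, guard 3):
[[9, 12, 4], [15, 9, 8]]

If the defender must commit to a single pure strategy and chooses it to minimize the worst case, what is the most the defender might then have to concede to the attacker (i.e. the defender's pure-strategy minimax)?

8

The worst case (largest entry) in each column is guard 1: 15, guard 2: 12, guard 3: 8.
The best (smallest) of these is 8.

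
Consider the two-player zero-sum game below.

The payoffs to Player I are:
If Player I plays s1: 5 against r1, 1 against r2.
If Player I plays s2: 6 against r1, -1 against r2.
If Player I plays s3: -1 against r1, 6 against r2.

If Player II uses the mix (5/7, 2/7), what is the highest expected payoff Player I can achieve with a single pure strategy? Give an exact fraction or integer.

4

s1: (5)·(5/7) + (1)·(2/7) = 27/7.
s2: (6)·(5/7) + (-1)·(2/7) = 4.
s3: (-1)·(5/7) + (6)·(2/7) = 1.
The best pure response is s2 with expected payoff 4.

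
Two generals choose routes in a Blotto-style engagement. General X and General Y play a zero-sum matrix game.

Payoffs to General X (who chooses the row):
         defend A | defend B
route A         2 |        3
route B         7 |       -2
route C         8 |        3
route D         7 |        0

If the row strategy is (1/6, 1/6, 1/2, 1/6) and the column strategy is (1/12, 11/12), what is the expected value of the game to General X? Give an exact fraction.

Against (1/12, 11/12), each row's expected payoff is route A: 35/12; route B: -5/4; route C: 41/12; route D: 7/12.
Taking the (1/6, 1/6, 1/2, 1/6)-weighted average: (1/6)·(35/12) + (1/6)·(-5/4) + (1/2)·(41/12) + (1/6)·(7/12) = 25/12.

25/12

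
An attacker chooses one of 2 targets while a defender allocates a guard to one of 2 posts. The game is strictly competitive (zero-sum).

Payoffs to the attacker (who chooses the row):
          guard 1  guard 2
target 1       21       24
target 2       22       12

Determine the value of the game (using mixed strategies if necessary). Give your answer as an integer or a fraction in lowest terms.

Row minima are 21 and 12, so the attacker's maximin is 21; column maxima are 22 and 24, so the defender's minimax is 22. These differ, so the equilibrium is in mixed strategies.
Let the attacker play target 1 with probability p. The defender is indifferent when 21p + 22(1−p) = 24p + 12(1−p), giving p = 10/13.
Let the defender play guard 1 with probability q. The attacker is indifferent when 21q + 24(1−q) = 22q + 12(1−q), giving q = 12/13.
The value is 21·(12/13) + (24)·(1/13) = 276/13.

276/13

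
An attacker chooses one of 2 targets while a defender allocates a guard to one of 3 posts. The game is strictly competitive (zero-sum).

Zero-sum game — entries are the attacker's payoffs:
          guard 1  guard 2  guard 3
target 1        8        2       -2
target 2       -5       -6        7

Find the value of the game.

Column guard 1 is strictly dominated by guard 2 for the defender (it gives the attacker more in every row).
The remaining 2×2 game on (target 1, target 2) × (guard 2, guard 3) has no saddle point. Let the attacker play target 1 with probability p; indifference gives 2p − 6(1−p) = −2p + 7(1−p), so p = 13/17.
Similarly the defender's optimal q on guard 2 is 9/17, and the value is 2·(9/17) + (-2)·(8/17) = 2/17.

2/17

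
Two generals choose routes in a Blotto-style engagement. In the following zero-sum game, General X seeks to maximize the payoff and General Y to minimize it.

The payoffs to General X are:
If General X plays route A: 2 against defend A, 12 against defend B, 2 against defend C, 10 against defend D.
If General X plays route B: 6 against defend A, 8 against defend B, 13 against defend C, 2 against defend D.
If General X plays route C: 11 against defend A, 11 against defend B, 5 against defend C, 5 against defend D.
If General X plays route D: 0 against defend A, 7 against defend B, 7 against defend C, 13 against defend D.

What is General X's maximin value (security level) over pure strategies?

The worst-case payoff for each row is route A: 2, route B: 2, route C: 5, route D: 0.
The best of these is 5.

5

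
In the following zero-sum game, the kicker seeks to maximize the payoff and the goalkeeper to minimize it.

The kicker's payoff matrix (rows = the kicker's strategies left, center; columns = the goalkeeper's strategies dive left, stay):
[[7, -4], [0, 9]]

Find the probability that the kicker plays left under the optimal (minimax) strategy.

9/20

Row minima are -4 and 0, so the kicker's maximin is 0; column maxima are 7 and 9, so the goalkeeper's minimax is 7. These differ, so the equilibrium is in mixed strategies.
Let the kicker play left with probability p. The goalkeeper is indifferent when 7p = −4p + 9(1−p), giving p = 9/20.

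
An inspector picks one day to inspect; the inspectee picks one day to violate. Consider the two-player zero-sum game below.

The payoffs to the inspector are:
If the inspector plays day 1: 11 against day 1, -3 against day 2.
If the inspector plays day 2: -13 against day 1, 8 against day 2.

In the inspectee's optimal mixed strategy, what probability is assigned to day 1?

Row minima are -3 and -13, so the inspector's maximin is -3; column maxima are 11 and 8, so the inspectee's minimax is 8. These differ, so the equilibrium is in mixed strategies.
Let the inspectee play day 1 with probability q. The inspector is indifferent when 11q − 3(1−q) = −13q + 8(1−q), giving q = 11/35.

11/35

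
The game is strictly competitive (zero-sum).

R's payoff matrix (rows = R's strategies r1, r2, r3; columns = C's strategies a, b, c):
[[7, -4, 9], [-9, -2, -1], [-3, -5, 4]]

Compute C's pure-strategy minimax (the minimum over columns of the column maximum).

-2

The worst case (largest entry) in each column is a: 7, b: -2, c: 9.
The best (smallest) of these is -2.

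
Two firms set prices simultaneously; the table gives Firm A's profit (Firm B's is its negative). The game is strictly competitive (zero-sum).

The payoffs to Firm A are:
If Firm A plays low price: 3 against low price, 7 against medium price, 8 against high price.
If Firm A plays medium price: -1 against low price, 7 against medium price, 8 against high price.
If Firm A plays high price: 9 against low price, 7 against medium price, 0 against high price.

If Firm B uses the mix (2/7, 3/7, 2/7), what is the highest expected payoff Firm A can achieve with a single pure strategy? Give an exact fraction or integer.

43/7

low price: (3)·(2/7) + (7)·(3/7) + (8)·(2/7) = 43/7.
medium price: (-1)·(2/7) + (7)·(3/7) + (8)·(2/7) = 5.
high price: (9)·(2/7) + (7)·(3/7) + (0)·(2/7) = 39/7.
The best pure response is low price with expected payoff 43/7.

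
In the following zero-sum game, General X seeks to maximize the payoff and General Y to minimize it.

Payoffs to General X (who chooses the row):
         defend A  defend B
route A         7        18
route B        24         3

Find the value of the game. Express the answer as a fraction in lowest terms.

Row minima are 7 and 3, so General X's maximin is 7; column maxima are 24 and 18, so General Y's minimax is 18. These differ, so the equilibrium is in mixed strategies.
Let General X play route A with probability p. General Y is indifferent when 7p + 24(1−p) = 18p + 3(1−p), giving p = 21/32.
Let General Y play defend A with probability q. General X is indifferent when 7q + 18(1−q) = 24q + 3(1−q), giving q = 15/32.
The value is 7·(15/32) + (18)·(17/32) = 411/32.

411/32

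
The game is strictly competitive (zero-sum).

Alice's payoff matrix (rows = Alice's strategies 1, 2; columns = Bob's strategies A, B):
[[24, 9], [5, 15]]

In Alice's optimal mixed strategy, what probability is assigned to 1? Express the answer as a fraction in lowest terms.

Row minima are 9 and 5, so Alice's maximin is 9; column maxima are 24 and 15, so Bob's minimax is 15. These differ, so the equilibrium is in mixed strategies.
Let Alice play 1 with probability p. Bob is indifferent when 24p + 5(1−p) = 9p + 15(1−p), giving p = 2/5.

2/5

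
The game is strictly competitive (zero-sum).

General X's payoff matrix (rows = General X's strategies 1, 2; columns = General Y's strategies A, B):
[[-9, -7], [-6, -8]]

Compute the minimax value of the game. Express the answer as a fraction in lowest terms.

Row minima are -9 and -8, so General X's maximin is -8; column maxima are -6 and -7, so General Y's minimax is -7. These differ, so the equilibrium is in mixed strategies.
Let General X play 1 with probability p. General Y is indifferent when −9p − 6(1−p) = −7p − 8(1−p), giving p = 1/2.
Let General Y play A with probability q. General X is indifferent when −9q − 7(1−q) = −6q − 8(1−q), giving q = 1/4.
The value is -9·(1/4) + (-7)·(3/4) = -15/2.

-15/2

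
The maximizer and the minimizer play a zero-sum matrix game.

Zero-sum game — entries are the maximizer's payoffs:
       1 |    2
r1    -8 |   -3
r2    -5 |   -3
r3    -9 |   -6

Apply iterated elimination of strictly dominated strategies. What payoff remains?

-5

Row r3 is strictly dominated by row r1 (-8>-9, -3>-6); eliminate r3.
Column 2 is strictly dominated by 1 for the minimizer (-8<-3, -5<-3); eliminate 2.
Row r1 is strictly dominated by row r2 (-5>-8); eliminate r1.
Only (r2, 1) remains, with payoff -5.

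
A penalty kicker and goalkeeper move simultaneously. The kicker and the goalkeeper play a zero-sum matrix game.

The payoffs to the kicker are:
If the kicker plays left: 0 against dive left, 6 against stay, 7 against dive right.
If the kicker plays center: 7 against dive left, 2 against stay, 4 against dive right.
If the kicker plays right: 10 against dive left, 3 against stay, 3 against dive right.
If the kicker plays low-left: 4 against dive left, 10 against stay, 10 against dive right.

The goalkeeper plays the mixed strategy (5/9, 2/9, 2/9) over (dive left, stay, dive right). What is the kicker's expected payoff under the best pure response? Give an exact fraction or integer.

62/9

left: (0)·(5/9) + (6)·(2/9) + (7)·(2/9) = 26/9.
center: (7)·(5/9) + (2)·(2/9) + (4)·(2/9) = 47/9.
right: (10)·(5/9) + (3)·(2/9) + (3)·(2/9) = 62/9.
low-left: (4)·(5/9) + (10)·(2/9) + (10)·(2/9) = 20/3.
The best pure response is right with expected payoff 62/9.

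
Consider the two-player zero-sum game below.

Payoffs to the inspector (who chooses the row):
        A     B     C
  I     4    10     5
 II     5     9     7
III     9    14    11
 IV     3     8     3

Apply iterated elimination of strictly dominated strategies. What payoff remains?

Row I is strictly dominated by row III (9>4, 14>10, 11>5); eliminate I.
Column B is strictly dominated by A for the inspectee (5<9, 9<14, 3<8); eliminate B.
Row IV is strictly dominated by row II (5>3, 7>3); eliminate IV.
Column C is strictly dominated by A for the inspectee (5<7, 9<11); eliminate C.
Row II is strictly dominated by row III (9>5); eliminate II.
Only (III, A) remains, with payoff 9.

9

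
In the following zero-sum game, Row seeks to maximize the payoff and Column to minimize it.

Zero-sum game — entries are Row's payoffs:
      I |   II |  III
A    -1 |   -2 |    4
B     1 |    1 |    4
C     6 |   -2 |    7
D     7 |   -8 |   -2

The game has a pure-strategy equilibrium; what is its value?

1

Row minima: -2, 1, -2, -8 → Row's maximin is 1.
Column maxima: 7, 1, 7 → Column's minimax is 1.
They coincide at (B, II), so the value is 1.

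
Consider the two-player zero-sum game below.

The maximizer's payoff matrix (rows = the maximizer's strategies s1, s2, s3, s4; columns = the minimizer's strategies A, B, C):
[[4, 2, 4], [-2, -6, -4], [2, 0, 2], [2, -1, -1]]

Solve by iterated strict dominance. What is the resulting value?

Row s2 is strictly dominated by row s1 (4>-2, 2>-6, 4>-4); eliminate s2.
Row s3 is strictly dominated by row s1 (4>2, 2>0, 4>2); eliminate s3.
Column A is strictly dominated by B for the minimizer (2<4, -1<2); eliminate A.
Row s4 is strictly dominated by row s1 (2>-1, 4>-1); eliminate s4.
Column C is strictly dominated by B for the minimizer (2<4); eliminate C.
Only (s1, B) remains, with payoff 2.

2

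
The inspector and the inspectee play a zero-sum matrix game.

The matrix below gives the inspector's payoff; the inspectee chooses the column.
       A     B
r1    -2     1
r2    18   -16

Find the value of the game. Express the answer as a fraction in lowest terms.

Row minima are -2 and -16, so the inspector's maximin is -2; column maxima are 18 and 1, so the inspectee's minimax is 1. These differ, so the equilibrium is in mixed strategies.
Let the inspector play r1 with probability p. The inspectee is indifferent when −2p + 18(1−p) = p − 16(1−p), giving p = 34/37.
Let the inspectee play A with probability q. The inspector is indifferent when −2q + (1−q) = 18q − 16(1−q), giving q = 17/37.
The value is -2·(17/37) + (1)·(20/37) = -14/37.

-14/37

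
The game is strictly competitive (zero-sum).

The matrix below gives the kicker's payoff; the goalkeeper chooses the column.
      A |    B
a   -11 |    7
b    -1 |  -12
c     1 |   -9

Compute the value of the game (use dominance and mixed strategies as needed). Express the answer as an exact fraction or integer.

-23/7

Row b is strictly dominated by row c, so the kicker never plays it.
The remaining 2×2 game on (a, c) × (A, B) has no saddle point. Let the kicker play a with probability p; indifference gives −11p + (1−p) = 7p − 9(1−p), so p = 5/14.
Similarly the goalkeeper's optimal q on A is 4/7, and the value is -11·(4/7) + (7)·(3/7) = -23/7.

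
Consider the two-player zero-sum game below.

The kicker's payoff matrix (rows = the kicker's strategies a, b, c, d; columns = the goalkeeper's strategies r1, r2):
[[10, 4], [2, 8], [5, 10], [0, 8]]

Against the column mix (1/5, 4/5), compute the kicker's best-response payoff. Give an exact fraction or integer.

9

a: (10)·(1/5) + (4)·(4/5) = 26/5.
b: (2)·(1/5) + (8)·(4/5) = 34/5.
c: (5)·(1/5) + (10)·(4/5) = 9.
d: (0)·(1/5) + (8)·(4/5) = 32/5.
The best pure response is c with expected payoff 9.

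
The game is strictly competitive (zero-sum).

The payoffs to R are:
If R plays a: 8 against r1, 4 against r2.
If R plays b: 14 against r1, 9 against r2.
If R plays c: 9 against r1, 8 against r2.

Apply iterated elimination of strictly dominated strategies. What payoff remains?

Column r1 is strictly dominated by r2 for C (4<8, 9<14, 8<9); eliminate r1.
Row c is strictly dominated by row b (9>8); eliminate c.
Row a is strictly dominated by row b (9>4); eliminate a.
Only (b, r2) remains, with payoff 9.

9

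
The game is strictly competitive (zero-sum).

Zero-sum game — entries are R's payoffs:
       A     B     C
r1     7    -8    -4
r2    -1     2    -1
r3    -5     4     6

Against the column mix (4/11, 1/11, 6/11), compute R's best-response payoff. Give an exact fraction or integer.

r1: (7)·(4/11) + (-8)·(1/11) + (-4)·(6/11) = -4/11.
r2: (-1)·(4/11) + (2)·(1/11) + (-1)·(6/11) = -8/11.
r3: (-5)·(4/11) + (4)·(1/11) + (6)·(6/11) = 20/11.
The best pure response is r3 with expected payoff 20/11.

20/11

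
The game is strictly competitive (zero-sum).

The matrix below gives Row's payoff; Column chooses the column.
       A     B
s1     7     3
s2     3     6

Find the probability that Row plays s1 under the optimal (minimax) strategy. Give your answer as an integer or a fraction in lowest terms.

Row minima are 3 and 3, so Row's maximin is 3; column maxima are 7 and 6, so Column's minimax is 6. These differ, so the equilibrium is in mixed strategies.
Let Row play s1 with probability p. Column is indifferent when 7p + 3(1−p) = 3p + 6(1−p), giving p = 3/7.

3/7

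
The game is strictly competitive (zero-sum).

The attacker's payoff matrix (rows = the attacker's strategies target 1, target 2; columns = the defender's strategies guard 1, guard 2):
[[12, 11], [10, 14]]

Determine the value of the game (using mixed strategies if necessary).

Row minima are 11 and 10, so the attacker's maximin is 11; column maxima are 12 and 14, so the defender's minimax is 12. These differ, so the equilibrium is in mixed strategies.
Let the attacker play target 1 with probability p. The defender is indifferent when 12p + 10(1−p) = 11p + 14(1−p), giving p = 4/5.
Let the defender play guard 1 with probability q. The attacker is indifferent when 12q + 11(1−q) = 10q + 14(1−q), giving q = 3/5.
The value is 12·(3/5) + (11)·(2/5) = 58/5.

58/5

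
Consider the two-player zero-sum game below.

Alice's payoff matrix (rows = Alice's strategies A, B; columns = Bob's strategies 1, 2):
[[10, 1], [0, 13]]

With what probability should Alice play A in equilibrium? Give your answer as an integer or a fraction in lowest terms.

13/22

Row minima are 1 and 0, so Alice's maximin is 1; column maxima are 10 and 13, so Bob's minimax is 10. These differ, so the equilibrium is in mixed strategies.
Let Alice play A with probability p. Bob is indifferent when 10p = p + 13(1−p), giving p = 13/22.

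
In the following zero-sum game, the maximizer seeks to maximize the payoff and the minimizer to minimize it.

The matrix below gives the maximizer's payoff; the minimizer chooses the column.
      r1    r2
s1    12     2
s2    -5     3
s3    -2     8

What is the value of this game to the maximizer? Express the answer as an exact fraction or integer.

Row s2 is strictly dominated by row s3, so the maximizer never plays it.
The remaining 2×2 game on (s1, s3) × (r1, r2) has no saddle point. Let the maximizer play s1 with probability p; indifference gives 12p − 2(1−p) = 2p + 8(1−p), so p = 1/2.
Similarly the minimizer's optimal q on r1 is 3/10, and the value is 12·(3/10) + (2)·(7/10) = 5.

5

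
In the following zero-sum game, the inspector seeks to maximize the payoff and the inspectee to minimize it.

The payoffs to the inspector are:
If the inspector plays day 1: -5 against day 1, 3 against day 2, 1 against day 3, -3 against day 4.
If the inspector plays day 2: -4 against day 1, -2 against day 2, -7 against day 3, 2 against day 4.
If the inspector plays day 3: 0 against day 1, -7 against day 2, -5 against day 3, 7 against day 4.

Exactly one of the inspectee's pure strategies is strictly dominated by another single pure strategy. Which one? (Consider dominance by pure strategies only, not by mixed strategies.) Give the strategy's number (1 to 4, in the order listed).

The inspectee prefers columns that give the inspector less. Compare day 4 with day 1: -5 < -3, -4 < 2, 0 < 7.
So day 1 strictly dominates day 4 for the inspectee; day 4 is strictly dominated.

4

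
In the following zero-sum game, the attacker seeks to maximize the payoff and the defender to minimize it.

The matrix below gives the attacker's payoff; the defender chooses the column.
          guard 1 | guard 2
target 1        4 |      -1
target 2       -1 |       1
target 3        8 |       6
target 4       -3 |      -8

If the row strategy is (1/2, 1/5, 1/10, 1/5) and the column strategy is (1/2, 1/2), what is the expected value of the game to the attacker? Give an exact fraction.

7/20

Against (1/2, 1/2), each row's expected payoff is target 1: 3/2; target 2: 0; target 3: 7; target 4: -11/2.
Taking the (1/2, 1/5, 1/10, 1/5)-weighted average: (1/2)·(3/2) + (1/5)·(0) + (1/10)·(7) + (1/5)·(-11/2) = 7/20.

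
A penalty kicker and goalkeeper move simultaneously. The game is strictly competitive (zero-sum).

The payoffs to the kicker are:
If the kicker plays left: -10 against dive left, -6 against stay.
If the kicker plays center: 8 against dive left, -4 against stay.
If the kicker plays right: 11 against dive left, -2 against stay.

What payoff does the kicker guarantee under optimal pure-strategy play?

Row minima: -10, -4, -2 → the kicker's maximin is -2.
Column maxima: 11, -2 → the goalkeeper's minimax is -2.
They coincide at (right, stay), so the value is -2.

-2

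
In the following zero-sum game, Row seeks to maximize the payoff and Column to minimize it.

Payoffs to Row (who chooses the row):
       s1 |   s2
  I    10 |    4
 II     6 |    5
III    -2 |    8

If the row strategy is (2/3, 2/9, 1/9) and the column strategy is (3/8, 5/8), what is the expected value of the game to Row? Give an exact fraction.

35/6

Against (3/8, 5/8), each row's expected payoff is I: 25/4; II: 43/8; III: 17/4.
Taking the (2/3, 2/9, 1/9)-weighted average: (2/3)·(25/4) + (2/9)·(43/8) + (1/9)·(17/4) = 35/6.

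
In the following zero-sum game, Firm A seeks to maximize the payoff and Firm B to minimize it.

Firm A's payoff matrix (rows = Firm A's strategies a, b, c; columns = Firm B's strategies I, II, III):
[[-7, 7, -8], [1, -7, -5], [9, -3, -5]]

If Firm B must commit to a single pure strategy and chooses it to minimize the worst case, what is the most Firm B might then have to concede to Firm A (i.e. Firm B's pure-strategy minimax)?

-5

The worst case (largest entry) in each column is I: 9, II: 7, III: -5.
The best (smallest) of these is -5.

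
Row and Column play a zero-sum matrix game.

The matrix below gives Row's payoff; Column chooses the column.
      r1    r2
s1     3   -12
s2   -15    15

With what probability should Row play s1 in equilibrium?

Row minima are -12 and -15, so Row's maximin is -12; column maxima are 3 and 15, so Column's minimax is 3. These differ, so the equilibrium is in mixed strategies.
Let Row play s1 with probability p. Column is indifferent when 3p − 15(1−p) = −12p + 15(1−p), giving p = 2/3.

2/3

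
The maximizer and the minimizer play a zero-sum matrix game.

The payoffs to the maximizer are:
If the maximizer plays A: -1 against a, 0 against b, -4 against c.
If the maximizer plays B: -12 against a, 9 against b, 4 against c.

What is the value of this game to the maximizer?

-52/19

Column b is strictly dominated by c for the minimizer (it gives the maximizer more in every row).
The remaining 2×2 game on (A, B) × (a, c) has no saddle point. Let the maximizer play A with probability p; indifference gives −p − 12(1−p) = −4p + 4(1−p), so p = 16/19.
Similarly the minimizer's optimal q on a is 8/19, and the value is -1·(8/19) + (-4)·(11/19) = -52/19.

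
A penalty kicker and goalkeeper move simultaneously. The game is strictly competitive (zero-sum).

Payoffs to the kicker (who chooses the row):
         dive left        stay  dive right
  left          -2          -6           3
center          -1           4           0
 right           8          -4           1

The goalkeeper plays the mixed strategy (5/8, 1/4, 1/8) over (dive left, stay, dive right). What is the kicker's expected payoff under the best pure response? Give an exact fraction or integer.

33/8

left: (-2)·(5/8) + (-6)·(1/4) + (3)·(1/8) = -19/8.
center: (-1)·(5/8) + (4)·(1/4) + (0)·(1/8) = 3/8.
right: (8)·(5/8) + (-4)·(1/4) + (1)·(1/8) = 33/8.
The best pure response is right with expected payoff 33/8.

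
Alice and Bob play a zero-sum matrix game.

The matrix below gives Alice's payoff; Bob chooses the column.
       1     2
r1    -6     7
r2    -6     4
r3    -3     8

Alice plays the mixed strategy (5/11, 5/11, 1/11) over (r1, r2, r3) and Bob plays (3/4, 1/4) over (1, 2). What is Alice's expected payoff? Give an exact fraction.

Against (3/4, 1/4), each row's expected payoff is r1: -11/4; r2: -7/2; r3: -1/4.
Taking the (5/11, 5/11, 1/11)-weighted average: (5/11)·(-11/4) + (5/11)·(-7/2) + (1/11)·(-1/4) = -63/22.

-63/22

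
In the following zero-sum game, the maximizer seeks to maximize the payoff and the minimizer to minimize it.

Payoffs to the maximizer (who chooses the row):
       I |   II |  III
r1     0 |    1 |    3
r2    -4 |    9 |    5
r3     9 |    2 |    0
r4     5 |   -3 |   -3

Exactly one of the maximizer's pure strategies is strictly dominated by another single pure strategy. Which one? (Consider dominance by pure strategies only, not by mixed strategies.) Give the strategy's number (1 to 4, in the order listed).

4

Compare r4 with r3: 9 > 5, 2 > -3, 0 > -3.
So r3 strictly dominates r4 for the maximizer; r4 is strictly dominated.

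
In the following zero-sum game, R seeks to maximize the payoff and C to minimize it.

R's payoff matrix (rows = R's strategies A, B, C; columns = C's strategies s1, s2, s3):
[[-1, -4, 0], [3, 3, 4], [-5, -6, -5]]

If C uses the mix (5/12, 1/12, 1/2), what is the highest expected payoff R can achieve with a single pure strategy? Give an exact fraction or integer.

A: (-1)·(5/12) + (-4)·(1/12) + (0)·(1/2) = -3/4.
B: (3)·(5/12) + (3)·(1/12) + (4)·(1/2) = 7/2.
C: (-5)·(5/12) + (-6)·(1/12) + (-5)·(1/2) = -61/12.
The best pure response is B with expected payoff 7/2.

7/2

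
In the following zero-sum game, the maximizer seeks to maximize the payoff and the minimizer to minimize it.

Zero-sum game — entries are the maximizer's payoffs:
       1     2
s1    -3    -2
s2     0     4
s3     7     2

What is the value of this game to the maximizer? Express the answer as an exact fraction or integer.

Row s1 is strictly dominated by row s2, so the maximizer never plays it.
The remaining 2×2 game on (s2, s3) × (1, 2) has no saddle point. Let the maximizer play s2 with probability p; indifference gives 7(1−p) = 4p + 2(1−p), so p = 5/9.
Similarly the minimizer's optimal q on 1 is 2/9, and the value is 0·(2/9) + (4)·(7/9) = 28/9.

28/9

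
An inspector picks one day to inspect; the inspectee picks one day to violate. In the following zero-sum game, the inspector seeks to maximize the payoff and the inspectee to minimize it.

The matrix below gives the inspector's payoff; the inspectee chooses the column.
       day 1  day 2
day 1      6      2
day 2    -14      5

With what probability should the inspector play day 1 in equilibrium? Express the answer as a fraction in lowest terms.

19/23

Row minima are 2 and -14, so the inspector's maximin is 2; column maxima are 6 and 5, so the inspectee's minimax is 5. These differ, so the equilibrium is in mixed strategies.
Let the inspector play day 1 with probability p. The inspectee is indifferent when 6p − 14(1−p) = 2p + 5(1−p), giving p = 19/23.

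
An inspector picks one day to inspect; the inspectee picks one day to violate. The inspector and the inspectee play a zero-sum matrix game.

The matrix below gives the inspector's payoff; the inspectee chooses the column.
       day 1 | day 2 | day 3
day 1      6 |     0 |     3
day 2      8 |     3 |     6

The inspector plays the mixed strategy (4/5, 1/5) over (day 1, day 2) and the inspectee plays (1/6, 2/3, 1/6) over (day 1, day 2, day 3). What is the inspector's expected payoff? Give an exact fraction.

Against (1/6, 2/3, 1/6), each row's expected payoff is day 1: 3/2; day 2: 13/3.
Taking the (4/5, 1/5)-weighted average: (4/5)·(3/2) + (1/5)·(13/3) = 31/15.

31/15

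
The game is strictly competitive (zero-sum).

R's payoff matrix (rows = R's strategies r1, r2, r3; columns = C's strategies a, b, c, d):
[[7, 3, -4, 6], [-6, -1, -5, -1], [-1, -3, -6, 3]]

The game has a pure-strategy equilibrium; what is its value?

-4

Row minima: -4, -6, -6 → R's maximin is -4.
Column maxima: 7, 3, -4, 6 → C's minimax is -4.
They coincide at (r1, c), so the value is -4.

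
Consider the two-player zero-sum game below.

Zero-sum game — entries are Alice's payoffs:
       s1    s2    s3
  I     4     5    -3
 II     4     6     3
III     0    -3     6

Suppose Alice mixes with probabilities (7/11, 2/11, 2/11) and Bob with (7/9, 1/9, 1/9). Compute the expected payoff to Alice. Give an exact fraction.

290/99

Against (7/9, 1/9, 1/9), each row's expected payoff is I: 10/3; II: 37/9; III: 1/3.
Taking the (7/11, 2/11, 2/11)-weighted average: (7/11)·(10/3) + (2/11)·(37/9) + (2/11)·(1/3) = 290/99.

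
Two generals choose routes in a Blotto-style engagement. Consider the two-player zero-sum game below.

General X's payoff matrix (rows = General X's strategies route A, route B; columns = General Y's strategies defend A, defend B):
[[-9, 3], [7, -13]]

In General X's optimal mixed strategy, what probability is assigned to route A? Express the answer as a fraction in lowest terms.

Row minima are -9 and -13, so General X's maximin is -9; column maxima are 7 and 3, so General Y's minimax is 3. These differ, so the equilibrium is in mixed strategies.
Let General X play route A with probability p. General Y is indifferent when −9p + 7(1−p) = 3p − 13(1−p), giving p = 5/8.

5/8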